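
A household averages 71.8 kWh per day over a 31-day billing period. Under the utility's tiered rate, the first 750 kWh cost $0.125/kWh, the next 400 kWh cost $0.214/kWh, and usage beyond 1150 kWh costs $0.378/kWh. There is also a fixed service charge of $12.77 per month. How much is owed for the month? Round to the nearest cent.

Usage = 71.8 kWh/day × 31 days = 2225.8 kWh
First 750 kWh × $0.125 = $93.75
Next 400 kWh × $0.214 = $85.60
Remaining 1075.8 kWh × $0.378 = $406.65
Energy charge = $586.00; + service $12.77 = $598.77

$598.77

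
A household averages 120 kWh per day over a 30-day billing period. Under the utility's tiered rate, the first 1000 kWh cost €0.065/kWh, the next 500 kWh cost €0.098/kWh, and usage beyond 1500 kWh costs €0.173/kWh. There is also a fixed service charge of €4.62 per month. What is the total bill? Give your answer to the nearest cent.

Usage = 120 kWh/day × 30 days = 3600 kWh
First 1000 kWh × €0.065 = €65.00
Next 500 kWh × €0.098 = €49.00
Remaining 2100 kWh × €0.173 = €363.30
Energy charge = €477.30; + service €4.62 = €481.92

€481.92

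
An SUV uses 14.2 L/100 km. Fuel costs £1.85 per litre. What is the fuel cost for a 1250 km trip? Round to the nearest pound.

Fuel = 14.2 L/100 km × 1250 km / 100 = 177.5 L
Cost = 177.5 L × £1.85/L = £328.38 ≈ £328

£328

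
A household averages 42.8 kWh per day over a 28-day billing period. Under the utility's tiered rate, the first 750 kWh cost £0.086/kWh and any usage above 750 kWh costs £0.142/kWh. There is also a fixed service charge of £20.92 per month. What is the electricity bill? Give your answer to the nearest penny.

£149.09

Usage = 42.8 kWh/day × 28 days = 1198.4 kWh
First 750 kWh × £0.086 = £64.50
Remaining 448.4 kWh × £0.142 = £63.67
Energy charge = £128.17; + service £20.92 = £149.09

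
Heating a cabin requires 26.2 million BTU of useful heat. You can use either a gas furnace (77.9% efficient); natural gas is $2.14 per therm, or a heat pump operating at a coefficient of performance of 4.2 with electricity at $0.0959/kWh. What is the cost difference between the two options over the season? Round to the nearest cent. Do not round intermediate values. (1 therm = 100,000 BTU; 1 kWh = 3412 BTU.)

$544.41

Heat load = 26.2 × 10⁶ BTU = 26,200,000 BTU
Gas: input = 26,200,000 / 0.779 = 33,632,863 BTU = 336.3 therm → 336.3 × $2.14 = $719.74
Heat pump: 26,200,000 BTU / 3412 = 7,679 kWh heat; / 4.2 = 1,828 kWh in → × $0.0959 = $175.33
Difference = |$719.74 − $175.33| = $544.41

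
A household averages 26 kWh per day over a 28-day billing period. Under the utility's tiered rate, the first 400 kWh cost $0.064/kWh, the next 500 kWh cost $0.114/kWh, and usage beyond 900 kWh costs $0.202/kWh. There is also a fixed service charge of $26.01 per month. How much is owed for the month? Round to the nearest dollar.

$89

Usage = 26 kWh/day × 28 days = 728 kWh
First 400 kWh × $0.064 = $25.60
Next 328 kWh × $0.114 = $37.39
Remaining tier: 0 kWh (not reached)
Energy charge = $62.99; + service $26.01 = $89.00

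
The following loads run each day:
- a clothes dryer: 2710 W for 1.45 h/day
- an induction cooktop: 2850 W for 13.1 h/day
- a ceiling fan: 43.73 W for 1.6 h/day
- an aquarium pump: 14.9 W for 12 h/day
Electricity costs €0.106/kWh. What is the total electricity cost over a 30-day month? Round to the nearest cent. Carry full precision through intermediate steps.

clothes dryer: 2710 W × 1.45 h × 30 d = 117,885 Wh = 117.9 kWh
induction cooktop: 2850 W × 13.1 h × 30 d = 1,120,050 Wh = 1,120 kWh
ceiling fan: 43.73 W × 1.6 h × 30 d = 2,099 Wh = 2.099 kWh
aquarium pump: 14.9 W × 12 h × 30 d = 5,364 Wh = 5.364 kWh
Total energy = 117.9 + 1,120 + 2.099 + 5.364 = 1,245 kWh
Cost = 1,245 kWh × €0.106 = €132.01

€132.01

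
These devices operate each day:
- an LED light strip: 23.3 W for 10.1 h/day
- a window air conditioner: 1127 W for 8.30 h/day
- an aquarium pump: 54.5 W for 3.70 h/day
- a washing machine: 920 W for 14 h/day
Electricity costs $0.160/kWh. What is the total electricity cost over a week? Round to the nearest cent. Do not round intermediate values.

$25.39

LED light strip: 23.3 W × 10.1 h × 7 d = 1,647 Wh = 1.647 kWh
window air conditioner: 1127 W × 8.30 h × 7 d = 65,479 Wh = 65.48 kWh
aquarium pump: 54.5 W × 3.70 h × 7 d = 1,412 Wh = 1.412 kWh
washing machine: 920 W × 14 h × 7 d = 90,160 Wh = 90.16 kWh
Total energy = 1.647 + 65.48 + 1.412 + 90.16 = 158.7 kWh
Cost = 158.7 kWh × $0.160 = $25.39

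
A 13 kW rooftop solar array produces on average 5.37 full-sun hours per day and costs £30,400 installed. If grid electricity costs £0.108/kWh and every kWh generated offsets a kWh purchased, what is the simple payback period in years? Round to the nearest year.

11 years

Daily generation = 13 kW × 5.37 h = 69.81 kWh
Annual generation = 69.81 × 365 = 25481 kWh
Annual savings = 25481 × £0.108 = £2,751.91
Payback = £30,400 / £2,751.91 = 11 years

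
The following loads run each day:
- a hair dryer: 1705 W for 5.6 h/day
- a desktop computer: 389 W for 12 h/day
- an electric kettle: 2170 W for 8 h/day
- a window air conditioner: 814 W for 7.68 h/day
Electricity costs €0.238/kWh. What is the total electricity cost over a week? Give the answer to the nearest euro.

€63

hair dryer: 1705 W × 5.6 h × 7 d = 66,836 Wh = 66.84 kWh
desktop computer: 389 W × 12 h × 7 d = 32,676 Wh = 32.68 kWh
electric kettle: 2170 W × 8 h × 7 d = 121,520 Wh = 121.5 kWh
window air conditioner: 814 W × 7.68 h × 7 d = 43,761 Wh = 43.76 kWh
Total energy = 66.84 + 32.68 + 121.5 + 43.76 = 264.8 kWh
Cost = 264.8 kWh × €0.238 = €63.02 ≈ €63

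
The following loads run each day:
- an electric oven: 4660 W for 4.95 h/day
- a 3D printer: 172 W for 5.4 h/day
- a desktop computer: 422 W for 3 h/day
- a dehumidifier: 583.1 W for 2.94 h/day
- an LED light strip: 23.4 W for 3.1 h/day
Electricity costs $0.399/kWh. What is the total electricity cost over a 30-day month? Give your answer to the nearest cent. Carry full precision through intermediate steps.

electric oven: 4660 W × 4.95 h × 30 d = 692,010 Wh = 692 kWh
3D printer: 172 W × 5.4 h × 30 d = 27,864 Wh = 27.86 kWh
desktop computer: 422 W × 3 h × 30 d = 37,980 Wh = 37.98 kWh
dehumidifier: 583.1 W × 2.94 h × 30 d = 51,429 Wh = 51.43 kWh
LED light strip: 23.4 W × 3.1 h × 30 d = 2,176 Wh = 2.176 kWh
Total energy = 692 + 27.86 + 37.98 + 51.43 + 2.176 = 811.5 kWh
Cost = 811.5 kWh × $0.399 = $323.77

$323.77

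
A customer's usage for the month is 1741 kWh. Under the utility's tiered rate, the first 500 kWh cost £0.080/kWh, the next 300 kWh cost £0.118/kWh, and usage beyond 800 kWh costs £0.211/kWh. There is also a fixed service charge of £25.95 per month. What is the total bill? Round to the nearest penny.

£299.90

First 500 kWh × £0.080 = £40.00
Next 300 kWh × £0.118 = £35.40
Remaining 941 kWh × £0.211 = £198.55
Energy charge = £273.95; + service £25.95 = £299.90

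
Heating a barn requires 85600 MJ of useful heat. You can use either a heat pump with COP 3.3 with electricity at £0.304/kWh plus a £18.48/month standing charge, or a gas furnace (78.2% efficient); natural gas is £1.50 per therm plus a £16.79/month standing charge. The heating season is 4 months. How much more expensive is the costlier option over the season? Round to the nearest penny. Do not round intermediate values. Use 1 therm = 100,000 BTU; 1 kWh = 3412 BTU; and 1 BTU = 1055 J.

Heat load = 85600 MJ = 85,600,000,000 J / 1055 = 81,137,441 BTU
Gas: input = 81,137,441 / 0.782 = 103,756,318 BTU = 1,038 therm → 1,038 × £1.50 = £1,556.34; + 4 × £16.79 standing = £1,623.50
Heat pump: 81,137,441 BTU / 3412 = 23,780 kWh heat; / 3.3 = 7,206 kWh in → × £0.304 = £2,190.64; + 4 × £18.48 standing = £2,264.56
Difference = |£1,623.50 − £2,264.56| = £641.06

£641.06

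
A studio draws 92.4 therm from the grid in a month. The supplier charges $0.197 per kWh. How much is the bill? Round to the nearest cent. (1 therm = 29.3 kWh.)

92.4 therm × (29.3 kWh/therm) = 2,707 kWh
Cost = 2,707 kWh × $0.197/kWh = $533.34

$533.34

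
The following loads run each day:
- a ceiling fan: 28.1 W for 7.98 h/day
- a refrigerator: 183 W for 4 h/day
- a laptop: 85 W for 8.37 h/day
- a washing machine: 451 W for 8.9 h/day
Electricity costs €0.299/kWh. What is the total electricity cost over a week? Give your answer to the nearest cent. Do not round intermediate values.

ceiling fan: 28.1 W × 7.98 h × 7 d = 1,570 Wh = 1.57 kWh
refrigerator: 183 W × 4 h × 7 d = 5,124 Wh = 5.124 kWh
laptop: 85 W × 8.37 h × 7 d = 4,980 Wh = 4.98 kWh
washing machine: 451 W × 8.9 h × 7 d = 28,097 Wh = 28.1 kWh
Total energy = 1.57 + 5.124 + 4.98 + 28.1 = 39.77 kWh
Cost = 39.77 kWh × €0.299 = €11.89

€11.89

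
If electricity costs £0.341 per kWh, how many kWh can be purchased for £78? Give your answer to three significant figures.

229 kWh

£78 / £0.341 per kWh = 228.7 kWh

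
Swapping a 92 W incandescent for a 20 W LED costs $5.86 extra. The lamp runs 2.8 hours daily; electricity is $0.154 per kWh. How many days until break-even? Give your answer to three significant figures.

189 days

Power saved = 92 − 20 = 72 W
Daily energy saved = 72 W × 2.8 h = 201.6 Wh = 0.2016 kWh
Daily savings = 0.2016 × $0.154 = $0.0310
Payback = $5.86 / $0.0310 per day = 188.7 days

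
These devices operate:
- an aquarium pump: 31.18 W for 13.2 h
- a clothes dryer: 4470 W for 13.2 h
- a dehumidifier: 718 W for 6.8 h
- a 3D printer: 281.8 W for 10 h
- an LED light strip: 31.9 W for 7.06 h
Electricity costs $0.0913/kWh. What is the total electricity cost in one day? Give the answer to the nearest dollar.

$6

aquarium pump: 31.18 W × 13.2 h = 412 Wh = 0.4116 kWh
clothes dryer: 4470 W × 13.2 h = 59,004 Wh = 59 kWh
dehumidifier: 718 W × 6.8 h = 4,882 Wh = 4.882 kWh
3D printer: 281.8 W × 10 h = 2,818 Wh = 2.818 kWh
LED light strip: 31.9 W × 7.06 h = 225 Wh = 0.2252 kWh
Total energy = 0.4116 + 59 + 4.882 + 2.818 + 0.2252 = 67.34 kWh
Cost = 67.34 kWh × $0.0913 = $6.15 ≈ $6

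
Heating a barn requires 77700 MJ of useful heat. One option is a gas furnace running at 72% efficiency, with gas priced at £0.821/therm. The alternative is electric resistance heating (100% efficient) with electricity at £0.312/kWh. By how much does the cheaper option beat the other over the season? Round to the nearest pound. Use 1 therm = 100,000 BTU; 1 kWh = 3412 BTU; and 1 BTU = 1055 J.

Heat load = 77700 MJ = 77,700,000,000 J / 1055 = 73,649,289 BTU
Gas: input = 73,649,289 / 0.72 = 102,290,679 BTU = 1,023 therm → 1,023 × £0.821 = £839.81
Electric: 73,649,289 BTU / 3412 = 21,590 kWh → × £0.312 = £6,734.64
Difference = |£839.81 − £6,734.64| = £5,894.83 ≈ £5895

£5895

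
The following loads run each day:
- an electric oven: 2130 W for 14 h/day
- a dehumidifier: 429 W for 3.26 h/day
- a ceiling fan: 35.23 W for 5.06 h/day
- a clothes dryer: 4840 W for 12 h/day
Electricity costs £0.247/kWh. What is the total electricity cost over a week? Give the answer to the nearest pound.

electric oven: 2130 W × 14 h × 7 d = 208,740 Wh = 208.7 kWh
dehumidifier: 429 W × 3.26 h × 7 d = 9,790 Wh = 9.79 kWh
ceiling fan: 35.23 W × 5.06 h × 7 d = 1,248 Wh = 1.248 kWh
clothes dryer: 4840 W × 12 h × 7 d = 406,560 Wh = 406.6 kWh
Total energy = 208.7 + 9.79 + 1.248 + 406.6 = 626.3 kWh
Cost = 626.3 kWh × £0.247 = £154.71 ≈ £155

£155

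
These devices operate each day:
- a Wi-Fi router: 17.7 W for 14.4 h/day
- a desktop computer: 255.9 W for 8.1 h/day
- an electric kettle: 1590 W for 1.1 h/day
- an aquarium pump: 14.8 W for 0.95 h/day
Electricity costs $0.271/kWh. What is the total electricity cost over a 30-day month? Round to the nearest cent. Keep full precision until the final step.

Wi-Fi router: 17.7 W × 14.4 h × 30 d = 7,646 Wh = 7.646 kWh
desktop computer: 255.9 W × 8.1 h × 30 d = 62,184 Wh = 62.18 kWh
electric kettle: 1590 W × 1.1 h × 30 d = 52,470 Wh = 52.47 kWh
aquarium pump: 14.8 W × 0.95 h × 30 d = 422 Wh = 0.4218 kWh
Total energy = 7.646 + 62.18 + 52.47 + 0.4218 = 122.7 kWh
Cost = 122.7 kWh × $0.271 = $33.26

$33.26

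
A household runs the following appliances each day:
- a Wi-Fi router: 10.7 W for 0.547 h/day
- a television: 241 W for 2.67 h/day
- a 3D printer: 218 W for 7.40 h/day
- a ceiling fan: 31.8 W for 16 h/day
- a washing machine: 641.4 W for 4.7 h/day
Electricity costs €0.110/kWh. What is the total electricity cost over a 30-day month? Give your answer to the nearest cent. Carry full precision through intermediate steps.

€19.09

Wi-Fi router: 10.7 W × 0.547 h × 30 d = 176 Wh = 0.1756 kWh
television: 241 W × 2.67 h × 30 d = 19,304 Wh = 19.3 kWh
3D printer: 218 W × 7.40 h × 30 d = 48,396 Wh = 48.4 kWh
ceiling fan: 31.8 W × 16 h × 30 d = 15,264 Wh = 15.26 kWh
washing machine: 641.4 W × 4.7 h × 30 d = 90,437 Wh = 90.44 kWh
Total energy = 0.1756 + 19.3 + 48.4 + 15.26 + 90.44 = 173.6 kWh
Cost = 173.6 kWh × €0.110 = €19.09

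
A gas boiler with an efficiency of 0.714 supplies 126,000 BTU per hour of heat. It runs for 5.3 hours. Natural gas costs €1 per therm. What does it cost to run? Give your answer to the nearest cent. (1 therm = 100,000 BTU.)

Heat delivered = 126,000 BTU/h × 5.3 h = 667,800 BTU
Gas input = 667,800 / 0.714 = 935,294 BTU
= 935,294 / 100,000 = 9.353 therm
Cost = 9.353 × €1/therm = €9.35

€9.35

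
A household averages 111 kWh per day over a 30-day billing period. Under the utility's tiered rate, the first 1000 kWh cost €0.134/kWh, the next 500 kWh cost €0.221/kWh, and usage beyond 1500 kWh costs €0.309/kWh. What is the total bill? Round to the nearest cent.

Usage = 111 kWh/day × 30 days = 3330 kWh
First 1000 kWh × €0.134 = €134.00
Next 500 kWh × €0.221 = €110.50
Remaining 1830 kWh × €0.309 = €565.47
Total = €809.97

€809.97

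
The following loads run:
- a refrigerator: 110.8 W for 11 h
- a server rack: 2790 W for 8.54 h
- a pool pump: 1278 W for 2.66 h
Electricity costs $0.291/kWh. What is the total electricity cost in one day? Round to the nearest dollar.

refrigerator: 110.8 W × 11 h = 1,219 Wh = 1.219 kWh
server rack: 2790 W × 8.54 h = 23,827 Wh = 23.83 kWh
pool pump: 1278 W × 2.66 h = 3,399 Wh = 3.399 kWh
Total energy = 1.219 + 23.83 + 3.399 = 28.44 kWh
Cost = 28.44 kWh × $0.291 = $8.28 ≈ $8

$8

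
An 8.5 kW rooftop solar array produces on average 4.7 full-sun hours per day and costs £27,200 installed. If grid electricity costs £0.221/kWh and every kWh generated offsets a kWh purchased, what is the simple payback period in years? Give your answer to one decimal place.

8.4 years

Daily generation = 8.5 kW × 4.7 h = 39.95 kWh
Annual generation = 39.95 × 365 = 14582 kWh
Annual savings = 14582 × £0.221 = £3,222.57
Payback = £27,200 / £3,222.57 = 8.44 years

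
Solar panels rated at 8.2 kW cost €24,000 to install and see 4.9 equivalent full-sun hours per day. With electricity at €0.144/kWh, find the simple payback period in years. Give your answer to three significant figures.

Daily generation = 8.2 kW × 4.9 h = 40.18 kWh
Annual generation = 40.18 × 365 = 14666 kWh
Annual savings = 14666 × €0.144 = €2,111.86
Payback = €24,000 / €2,111.86 = 11.4 years

11.4 years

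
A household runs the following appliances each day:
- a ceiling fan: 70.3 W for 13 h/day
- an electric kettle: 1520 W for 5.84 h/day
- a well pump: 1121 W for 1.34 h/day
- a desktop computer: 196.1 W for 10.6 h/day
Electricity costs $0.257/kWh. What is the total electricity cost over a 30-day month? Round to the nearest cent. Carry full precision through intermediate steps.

ceiling fan: 70.3 W × 13 h × 30 d = 27,417 Wh = 27.42 kWh
electric kettle: 1520 W × 5.84 h × 30 d = 266,304 Wh = 266.3 kWh
well pump: 1121 W × 1.34 h × 30 d = 45,064 Wh = 45.06 kWh
desktop computer: 196.1 W × 10.6 h × 30 d = 62,360 Wh = 62.36 kWh
Total energy = 27.42 + 266.3 + 45.06 + 62.36 = 401.1 kWh
Cost = 401.1 kWh × $0.257 = $103.09

$103.09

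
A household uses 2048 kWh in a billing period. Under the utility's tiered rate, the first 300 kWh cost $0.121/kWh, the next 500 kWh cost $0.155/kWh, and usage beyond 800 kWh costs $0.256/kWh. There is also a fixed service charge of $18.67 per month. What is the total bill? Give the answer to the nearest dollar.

First 300 kWh × $0.121 = $36.30
Next 500 kWh × $0.155 = $77.50
Remaining 1248 kWh × $0.256 = $319.49
Energy charge = $433.29; + service $18.67 = $451.96 ≈ $452

$452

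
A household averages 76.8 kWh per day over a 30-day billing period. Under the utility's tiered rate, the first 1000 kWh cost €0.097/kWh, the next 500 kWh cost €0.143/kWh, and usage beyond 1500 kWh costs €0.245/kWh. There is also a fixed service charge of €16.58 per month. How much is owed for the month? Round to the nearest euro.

€382

Usage = 76.8 kWh/day × 30 days = 2304 kWh
First 1000 kWh × €0.097 = €97.00
Next 500 kWh × €0.143 = €71.50
Remaining 804 kWh × €0.245 = €196.98
Energy charge = €365.48; + service €16.58 = €382.06 ≈ €382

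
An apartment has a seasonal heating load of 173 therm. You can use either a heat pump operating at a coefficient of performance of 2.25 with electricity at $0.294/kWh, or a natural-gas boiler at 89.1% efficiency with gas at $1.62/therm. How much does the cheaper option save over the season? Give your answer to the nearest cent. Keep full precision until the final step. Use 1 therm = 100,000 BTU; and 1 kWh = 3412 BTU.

$347.98

Heat load = 173 therm × 100,000 = 17,300,000 BTU
Gas: input = 17,300,000 / 0.891 = 19,416,386 BTU = 194.2 therm → 194.2 × $1.62 = $314.55
Heat pump: 17,300,000 BTU / 3412 = 5,070 kWh heat; / 2.25 = 2,253 kWh in → × $0.294 = $662.52
Difference = |$314.55 − $662.52| = $347.98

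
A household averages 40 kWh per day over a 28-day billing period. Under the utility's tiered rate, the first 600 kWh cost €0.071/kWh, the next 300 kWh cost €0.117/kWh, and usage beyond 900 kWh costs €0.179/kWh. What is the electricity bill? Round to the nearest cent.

€117.08

Usage = 40 kWh/day × 28 days = 1120 kWh
First 600 kWh × €0.071 = €42.60
Next 300 kWh × €0.117 = €35.10
Remaining 220 kWh × €0.179 = €39.38
Total = €117.08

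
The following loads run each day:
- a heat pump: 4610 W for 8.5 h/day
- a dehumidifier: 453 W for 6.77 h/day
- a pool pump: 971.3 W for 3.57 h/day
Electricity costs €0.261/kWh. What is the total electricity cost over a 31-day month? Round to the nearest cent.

heat pump: 4610 W × 8.5 h × 31 d = 1,214,735 Wh = 1,215 kWh
dehumidifier: 453 W × 6.77 h × 31 d = 95,071 Wh = 95.07 kWh
pool pump: 971.3 W × 3.57 h × 31 d = 107,494 Wh = 107.5 kWh
Total energy = 1,215 + 95.07 + 107.5 = 1,417 kWh
Cost = 1,417 kWh × €0.261 = €369.92

€369.92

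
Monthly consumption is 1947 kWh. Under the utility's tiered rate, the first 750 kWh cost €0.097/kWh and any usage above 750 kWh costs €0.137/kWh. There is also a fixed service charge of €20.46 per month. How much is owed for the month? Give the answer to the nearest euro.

First 750 kWh × €0.097 = €72.75
Remaining 1197 kWh × €0.137 = €163.99
Energy charge = €236.74; + service €20.46 = €257.20 ≈ €257

€257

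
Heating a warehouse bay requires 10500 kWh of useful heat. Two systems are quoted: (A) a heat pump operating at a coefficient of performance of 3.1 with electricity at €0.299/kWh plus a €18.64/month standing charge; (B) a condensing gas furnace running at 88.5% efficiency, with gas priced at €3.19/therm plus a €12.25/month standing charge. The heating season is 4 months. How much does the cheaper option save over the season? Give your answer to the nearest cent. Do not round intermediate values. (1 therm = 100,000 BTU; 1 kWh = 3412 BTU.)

€253.05

Heat load = 10500 kWh × 3412 = 35,826,000 BTU
Gas: input = 35,826,000 / 0.885 = 40,481,356 BTU = 404.8 therm → 404.8 × €3.19 = €1,291.36; + 4 × €12.25 standing = €1,340.36
Heat pump: 35,826,000 BTU / 3412 = 10,500 kWh heat; / 3.1 = 3,387 kWh in → × €0.299 = €1,012.74; + 4 × €18.64 standing = €1,087.30
Difference = |€1,340.36 − €1,087.30| = €253.05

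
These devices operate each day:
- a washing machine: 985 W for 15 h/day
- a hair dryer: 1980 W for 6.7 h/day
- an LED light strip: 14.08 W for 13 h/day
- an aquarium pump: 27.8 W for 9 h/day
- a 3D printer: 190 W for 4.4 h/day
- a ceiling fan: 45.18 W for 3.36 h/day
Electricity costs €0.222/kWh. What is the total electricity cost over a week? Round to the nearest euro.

washing machine: 985 W × 15 h × 7 d = 103,425 Wh = 103.4 kWh
hair dryer: 1980 W × 6.7 h × 7 d = 92,862 Wh = 92.86 kWh
LED light strip: 14.08 W × 13 h × 7 d = 1,281 Wh = 1.281 kWh
aquarium pump: 27.8 W × 9 h × 7 d = 1,751 Wh = 1.751 kWh
3D printer: 190 W × 4.4 h × 7 d = 5,852 Wh = 5.852 kWh
ceiling fan: 45.18 W × 3.36 h × 7 d = 1,063 Wh = 1.063 kWh
Total energy = 103.4 + 92.86 + 1.281 + 1.751 + 5.852 + 1.063 = 206.2 kWh
Cost = 206.2 kWh × €0.222 = €45.78 ≈ €46

€46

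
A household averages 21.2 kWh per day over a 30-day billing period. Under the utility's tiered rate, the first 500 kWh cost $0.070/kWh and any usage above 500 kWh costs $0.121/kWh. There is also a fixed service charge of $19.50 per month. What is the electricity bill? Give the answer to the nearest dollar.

$71

Usage = 21.2 kWh/day × 30 days = 636 kWh
First 500 kWh × $0.070 = $35.00
Remaining 136 kWh × $0.121 = $16.46
Energy charge = $51.46; + service $19.50 = $70.96 ≈ $71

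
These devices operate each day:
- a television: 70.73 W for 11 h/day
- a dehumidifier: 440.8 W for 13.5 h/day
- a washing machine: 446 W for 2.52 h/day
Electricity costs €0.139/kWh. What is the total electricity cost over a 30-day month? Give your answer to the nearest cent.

television: 70.73 W × 11 h × 30 d = 23,341 Wh = 23.34 kWh
dehumidifier: 440.8 W × 13.5 h × 30 d = 178,524 Wh = 178.5 kWh
washing machine: 446 W × 2.52 h × 30 d = 33,718 Wh = 33.72 kWh
Total energy = 23.34 + 178.5 + 33.72 = 235.6 kWh
Cost = 235.6 kWh × €0.139 = €32.75

€32.75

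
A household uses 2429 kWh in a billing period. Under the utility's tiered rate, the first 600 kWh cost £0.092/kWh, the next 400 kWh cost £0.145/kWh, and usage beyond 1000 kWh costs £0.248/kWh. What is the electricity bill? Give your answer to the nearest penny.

£467.59

First 600 kWh × £0.092 = £55.20
Next 400 kWh × £0.145 = £58.00
Remaining 1429 kWh × £0.248 = £354.39
Total = £467.59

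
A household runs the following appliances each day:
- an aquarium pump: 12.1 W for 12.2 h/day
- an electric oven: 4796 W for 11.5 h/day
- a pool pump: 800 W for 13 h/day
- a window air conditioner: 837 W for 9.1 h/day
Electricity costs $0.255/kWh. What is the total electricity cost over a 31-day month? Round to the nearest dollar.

$580

aquarium pump: 12.1 W × 12.2 h × 31 d = 4,576 Wh = 4.576 kWh
electric oven: 4796 W × 11.5 h × 31 d = 1,709,774 Wh = 1,710 kWh
pool pump: 800 W × 13 h × 31 d = 322,400 Wh = 322.4 kWh
window air conditioner: 837 W × 9.1 h × 31 d = 236,118 Wh = 236.1 kWh
Total energy = 4.576 + 1,710 + 322.4 + 236.1 = 2,273 kWh
Cost = 2,273 kWh × $0.255 = $579.58 ≈ $580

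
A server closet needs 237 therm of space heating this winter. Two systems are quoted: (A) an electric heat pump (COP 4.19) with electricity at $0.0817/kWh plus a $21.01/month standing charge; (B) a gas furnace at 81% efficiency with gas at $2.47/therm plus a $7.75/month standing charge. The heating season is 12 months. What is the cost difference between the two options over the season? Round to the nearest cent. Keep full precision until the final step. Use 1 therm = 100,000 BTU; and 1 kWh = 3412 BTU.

$428.14

Heat load = 237 therm × 100,000 = 23,700,000 BTU
Gas: input = 23,700,000 / 0.81 = 29,259,259 BTU = 292.6 therm → 292.6 × $2.47 = $722.70; + 12 × $7.75 standing = $815.70
Heat pump: 23,700,000 BTU / 3412 = 6,946 kWh heat; / 4.19 = 1,658 kWh in → × $0.0817 = $135.44; + 12 × $21.01 standing = $387.56
Difference = |$815.70 − $387.56| = $428.14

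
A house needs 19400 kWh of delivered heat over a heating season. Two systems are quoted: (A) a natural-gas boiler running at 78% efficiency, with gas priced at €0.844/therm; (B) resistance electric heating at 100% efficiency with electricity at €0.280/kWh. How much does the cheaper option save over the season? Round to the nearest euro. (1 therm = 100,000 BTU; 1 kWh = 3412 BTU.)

€4716

Heat load = 19400 kWh × 3412 = 66,192,800 BTU
Gas: input = 66,192,800 / 0.78 = 84,862,564 BTU = 848.6 therm → 848.6 × €0.844 = €716.24
Electric: 66,192,800 BTU / 3412 = 19,400 kWh → × €0.280 = €5,432.00
Difference = |€716.24 − €5,432.00| = €4,715.76 ≈ €4716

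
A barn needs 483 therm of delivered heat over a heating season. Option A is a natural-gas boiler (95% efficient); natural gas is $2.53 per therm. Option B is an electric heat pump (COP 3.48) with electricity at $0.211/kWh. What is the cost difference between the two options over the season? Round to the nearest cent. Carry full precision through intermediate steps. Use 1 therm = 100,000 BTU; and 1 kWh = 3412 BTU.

$428.00

Heat load = 483 therm × 100,000 = 48,300,000 BTU
Gas: input = 48,300,000 / 0.95 = 50,842,105 BTU = 508.4 therm → 508.4 × $2.53 = $1,286.31
Heat pump: 48,300,000 BTU / 3412 = 14,160 kWh heat; / 3.48 = 4,068 kWh in → × $0.211 = $858.30
Difference = |$1,286.31 − $858.30| = $428.00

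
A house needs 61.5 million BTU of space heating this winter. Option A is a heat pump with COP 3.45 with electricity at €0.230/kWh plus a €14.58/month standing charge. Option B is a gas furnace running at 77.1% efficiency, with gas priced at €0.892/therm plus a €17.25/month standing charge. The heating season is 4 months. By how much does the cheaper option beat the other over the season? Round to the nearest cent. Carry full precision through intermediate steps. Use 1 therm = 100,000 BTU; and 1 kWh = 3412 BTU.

Heat load = 61.5 × 10⁶ BTU = 61,500,000 BTU
Gas: input = 61,500,000 / 0.771 = 79,766,537 BTU = 797.7 therm → 797.7 × €0.892 = €711.52; + 4 × €17.25 standing = €780.52
Heat pump: 61,500,000 BTU / 3412 = 18,020 kWh heat; / 3.45 = 5,225 kWh in → × €0.230 = €1,201.64; + 4 × €14.58 standing = €1,259.96
Difference = |€780.52 − €1,259.96| = €479.44

€479.44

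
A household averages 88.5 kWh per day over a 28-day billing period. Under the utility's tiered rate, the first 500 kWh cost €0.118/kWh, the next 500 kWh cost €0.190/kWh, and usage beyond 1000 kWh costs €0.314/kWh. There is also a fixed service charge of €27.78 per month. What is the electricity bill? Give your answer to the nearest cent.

€645.87

Usage = 88.5 kWh/day × 28 days = 2478 kWh
First 500 kWh × €0.118 = €59.00
Next 500 kWh × €0.190 = €95.00
Remaining 1478 kWh × €0.314 = €464.09
Energy charge = €618.09; + service €27.78 = €645.87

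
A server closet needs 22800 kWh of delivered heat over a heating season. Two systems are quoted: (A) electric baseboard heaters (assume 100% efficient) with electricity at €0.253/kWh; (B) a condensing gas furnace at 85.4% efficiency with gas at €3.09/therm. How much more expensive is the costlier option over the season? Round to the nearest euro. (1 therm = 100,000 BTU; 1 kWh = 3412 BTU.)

€2954

Heat load = 22800 kWh × 3412 = 77,793,600 BTU
Gas: input = 77,793,600 / 0.854 = 91,093,208 BTU = 910.9 therm → 910.9 × €3.09 = €2,814.78
Electric: 77,793,600 BTU / 3412 = 22,800 kWh → × €0.253 = €5,768.40
Difference = |€2,814.78 − €5,768.40| = €2,953.62 ≈ €2954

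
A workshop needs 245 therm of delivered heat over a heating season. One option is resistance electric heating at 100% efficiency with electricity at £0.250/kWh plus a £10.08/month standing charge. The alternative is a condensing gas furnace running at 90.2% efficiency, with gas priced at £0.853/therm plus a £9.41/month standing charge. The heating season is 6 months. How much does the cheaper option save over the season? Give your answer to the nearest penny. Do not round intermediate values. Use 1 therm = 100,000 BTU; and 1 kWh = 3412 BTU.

Heat load = 245 therm × 100,000 = 24,500,000 BTU
Gas: input = 24,500,000 / 0.902 = 27,161,863 BTU = 271.6 therm → 271.6 × £0.853 = £231.69; + 6 × £9.41 standing = £288.15
Electric: 24,500,000 BTU / 3412 = 7,181 kWh → × £0.250 = £1,795.13; + 6 × £10.08 standing = £1,855.61
Difference = |£288.15 − £1,855.61| = £1,567.46

£1567.46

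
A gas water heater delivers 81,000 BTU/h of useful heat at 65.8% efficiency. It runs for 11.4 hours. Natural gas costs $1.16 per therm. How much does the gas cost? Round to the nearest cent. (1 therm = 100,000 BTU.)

$16.28

Heat delivered = 81,000 BTU/h × 11.4 h = 923,400 BTU
Gas input = 923,400 / 0.658 = 1,403,343 BTU
= 1,403,343 / 100,000 = 14.03 therm
Cost = 14.03 × $1.16/therm = $16.28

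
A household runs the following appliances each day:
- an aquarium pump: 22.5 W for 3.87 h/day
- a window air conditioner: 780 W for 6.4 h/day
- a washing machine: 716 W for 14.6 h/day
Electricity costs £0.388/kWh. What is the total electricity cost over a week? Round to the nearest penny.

£42.19

aquarium pump: 22.5 W × 3.87 h × 7 d = 610 Wh = 0.6095 kWh
window air conditioner: 780 W × 6.4 h × 7 d = 34,944 Wh = 34.94 kWh
washing machine: 716 W × 14.6 h × 7 d = 73,175 Wh = 73.18 kWh
Total energy = 0.6095 + 34.94 + 73.18 = 108.7 kWh
Cost = 108.7 kWh × £0.388 = £42.19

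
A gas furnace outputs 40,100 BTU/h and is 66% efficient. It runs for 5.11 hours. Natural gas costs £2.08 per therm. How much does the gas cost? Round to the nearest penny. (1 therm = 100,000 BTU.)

Heat delivered = 40,100 BTU/h × 5.11 h = 204,911 BTU
Gas input = 204,911 / 0.66 = 310,471 BTU
= 310,471 / 100,000 = 3.105 therm
Cost = 3.105 × £2.08/therm = £6.46

£6.46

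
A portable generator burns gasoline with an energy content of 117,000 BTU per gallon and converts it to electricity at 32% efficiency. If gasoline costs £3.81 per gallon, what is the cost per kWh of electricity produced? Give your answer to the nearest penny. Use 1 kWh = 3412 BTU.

£0.35

Electrical output per gallon = 117,000 BTU × 0.32 / 3412 BTU/kWh = 10.97 kWh
Cost per kWh = £3.81 / 10.97 kWh = £0.347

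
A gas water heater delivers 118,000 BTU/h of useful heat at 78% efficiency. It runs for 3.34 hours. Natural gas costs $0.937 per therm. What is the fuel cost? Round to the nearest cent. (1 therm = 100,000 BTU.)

$4.73

Heat delivered = 118,000 BTU/h × 3.34 h = 394,120 BTU
Gas input = 394,120 / 0.78 = 505,282 BTU
= 505,282 / 100,000 = 5.053 therm
Cost = 5.053 × $0.937/therm = $4.73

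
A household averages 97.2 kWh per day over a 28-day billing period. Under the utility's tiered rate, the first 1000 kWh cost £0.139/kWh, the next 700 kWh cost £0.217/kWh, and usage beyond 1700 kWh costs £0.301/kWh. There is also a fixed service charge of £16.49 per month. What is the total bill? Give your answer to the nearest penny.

£614.89

Usage = 97.2 kWh/day × 28 days = 2721.6 kWh
First 1000 kWh × £0.139 = £139.00
Next 700 kWh × £0.217 = £151.90
Remaining 1021.6 kWh × £0.301 = £307.50
Energy charge = £598.40; + service £16.49 = £614.89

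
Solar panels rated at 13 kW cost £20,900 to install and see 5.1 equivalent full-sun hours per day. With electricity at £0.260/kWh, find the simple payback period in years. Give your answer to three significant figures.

Daily generation = 13 kW × 5.1 h = 66.3 kWh
Annual generation = 66.3 × 365 = 24200 kWh
Annual savings = 24200 × £0.260 = £6,291.87
Payback = £20,900 / £6,291.87 = 3.32 years

3.32 years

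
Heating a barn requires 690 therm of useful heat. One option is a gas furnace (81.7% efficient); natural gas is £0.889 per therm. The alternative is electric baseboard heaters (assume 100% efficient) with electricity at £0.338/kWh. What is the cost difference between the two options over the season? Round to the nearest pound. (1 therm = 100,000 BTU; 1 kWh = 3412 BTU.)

Heat load = 690 therm × 100,000 = 69,000,000 BTU
Gas: input = 69,000,000 / 0.817 = 84,455,324 BTU = 844.6 therm → 844.6 × £0.889 = £750.81
Electric: 69,000,000 BTU / 3412 = 20,220 kWh → × £0.338 = £6,835.29
Difference = |£750.81 − £6,835.29| = £6,084.48 ≈ £6084

£6084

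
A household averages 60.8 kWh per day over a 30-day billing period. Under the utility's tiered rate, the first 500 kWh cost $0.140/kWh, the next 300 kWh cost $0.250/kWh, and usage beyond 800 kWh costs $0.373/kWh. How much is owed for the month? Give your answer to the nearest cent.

Usage = 60.8 kWh/day × 30 days = 1824 kWh
First 500 kWh × $0.140 = $70.00
Next 300 kWh × $0.250 = $75.00
Remaining 1024 kWh × $0.373 = $381.95
Total = $526.95

$526.95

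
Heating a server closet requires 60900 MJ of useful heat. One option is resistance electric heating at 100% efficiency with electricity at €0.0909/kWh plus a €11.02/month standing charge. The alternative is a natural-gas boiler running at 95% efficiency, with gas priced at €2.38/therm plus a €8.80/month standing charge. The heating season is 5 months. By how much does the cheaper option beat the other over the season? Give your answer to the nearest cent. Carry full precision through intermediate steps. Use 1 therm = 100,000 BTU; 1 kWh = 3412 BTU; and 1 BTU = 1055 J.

Heat load = 60900 MJ = 60,900,000,000 J / 1055 = 57,725,118 BTU
Gas: input = 57,725,118 / 0.95 = 60,763,283 BTU = 607.6 therm → 607.6 × €2.38 = €1,446.17; + 5 × €8.80 standing = €1,490.17
Electric: 57,725,118 BTU / 3412 = 16,920 kWh → × €0.0909 = €1,537.87; + 5 × €11.02 standing = €1,592.97
Difference = |€1,490.17 − €1,592.97| = €102.80

€102.80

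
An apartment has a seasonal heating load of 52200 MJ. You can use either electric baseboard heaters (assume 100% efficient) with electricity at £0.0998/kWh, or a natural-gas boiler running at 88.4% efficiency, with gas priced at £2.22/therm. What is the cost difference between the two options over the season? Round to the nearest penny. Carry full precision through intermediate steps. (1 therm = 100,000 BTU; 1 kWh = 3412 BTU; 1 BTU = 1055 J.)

Heat load = 52200 MJ = 52,200,000,000 J / 1055 = 49,478,673 BTU
Gas: input = 49,478,673 / 0.884 = 55,971,350 BTU = 559.7 therm → 559.7 × £2.22 = £1,242.56
Electric: 49,478,673 BTU / 3412 = 14,500 kWh → × £0.0998 = £1,447.24
Difference = |£1,242.56 − £1,447.24| = £204.67

£204.67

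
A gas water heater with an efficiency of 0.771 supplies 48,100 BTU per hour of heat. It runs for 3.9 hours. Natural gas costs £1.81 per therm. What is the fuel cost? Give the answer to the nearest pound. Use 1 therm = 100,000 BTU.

Heat delivered = 48,100 BTU/h × 3.9 h = 187,590 BTU
Gas input = 187,590 / 0.771 = 243,307 BTU
= 243,307 / 100,000 = 2.433 therm
Cost = 2.433 × £1.81/therm = £4.40 ≈ £4

£4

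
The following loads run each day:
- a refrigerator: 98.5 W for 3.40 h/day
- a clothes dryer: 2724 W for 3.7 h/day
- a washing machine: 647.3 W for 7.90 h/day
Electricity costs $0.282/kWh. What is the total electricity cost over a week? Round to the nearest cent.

refrigerator: 98.5 W × 3.40 h × 7 d = 2,344 Wh = 2.344 kWh
clothes dryer: 2724 W × 3.7 h × 7 d = 70,552 Wh = 70.55 kWh
washing machine: 647.3 W × 7.90 h × 7 d = 35,796 Wh = 35.8 kWh
Total energy = 2.344 + 70.55 + 35.8 = 108.7 kWh
Cost = 108.7 kWh × $0.282 = $30.65

$30.65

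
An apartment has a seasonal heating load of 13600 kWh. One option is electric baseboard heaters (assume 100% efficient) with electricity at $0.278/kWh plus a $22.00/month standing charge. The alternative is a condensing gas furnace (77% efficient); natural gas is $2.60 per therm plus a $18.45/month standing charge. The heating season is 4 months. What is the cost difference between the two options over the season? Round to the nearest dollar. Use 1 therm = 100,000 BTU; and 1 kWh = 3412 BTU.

Heat load = 13600 kWh × 3412 = 46,403,200 BTU
Gas: input = 46,403,200 / 0.77 = 60,263,896 BTU = 602.6 therm → 602.6 × $2.60 = $1,566.86; + 4 × $18.45 standing = $1,640.66
Electric: 46,403,200 BTU / 3412 = 13,600 kWh → × $0.278 = $3,780.80; + 4 × $22.00 standing = $3,868.80
Difference = |$1,640.66 − $3,868.80| = $2,228.14 ≈ $2228

$2228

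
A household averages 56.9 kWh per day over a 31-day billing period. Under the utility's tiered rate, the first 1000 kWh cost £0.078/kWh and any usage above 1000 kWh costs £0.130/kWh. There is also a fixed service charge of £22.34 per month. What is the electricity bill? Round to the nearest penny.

Usage = 56.9 kWh/day × 31 days = 1763.9 kWh
First 1000 kWh × £0.078 = £78.00
Remaining 763.9 kWh × £0.130 = £99.31
Energy charge = £177.31; + service £22.34 = £199.65

£199.65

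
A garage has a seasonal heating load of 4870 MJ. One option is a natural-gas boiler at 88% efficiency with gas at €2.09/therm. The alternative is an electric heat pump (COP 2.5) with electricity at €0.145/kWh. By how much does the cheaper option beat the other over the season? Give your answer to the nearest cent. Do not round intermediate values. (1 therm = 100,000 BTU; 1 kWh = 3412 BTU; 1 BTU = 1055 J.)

€31.16

Heat load = 4870 MJ = 4,870,000,000 J / 1055 = 4,616,114 BTU
Gas: input = 4,616,114 / 0.88 = 5,245,584 BTU = 52.46 therm → 52.46 × €2.09 = €109.63
Heat pump: 4,616,114 BTU / 3412 = 1,353 kWh heat; / 2.5 = 541.2 kWh in → × €0.145 = €78.47
Difference = |€109.63 − €78.47| = €31.16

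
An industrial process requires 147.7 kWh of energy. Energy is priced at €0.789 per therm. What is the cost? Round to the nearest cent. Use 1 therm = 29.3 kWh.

€3.98

147.7 kWh × (0.03413 therm/kWh) = 5.041 therm
Cost = 5.041 therm × €0.789/therm = €3.98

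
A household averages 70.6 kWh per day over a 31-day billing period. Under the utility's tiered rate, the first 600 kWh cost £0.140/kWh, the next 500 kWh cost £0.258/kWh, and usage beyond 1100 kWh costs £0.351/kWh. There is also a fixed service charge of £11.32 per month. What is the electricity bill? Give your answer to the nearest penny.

Usage = 70.6 kWh/day × 31 days = 2188.6 kWh
First 600 kWh × £0.140 = £84.00
Next 500 kWh × £0.258 = £129.00
Remaining 1088.6 kWh × £0.351 = £382.10
Energy charge = £595.10; + service £11.32 = £606.42

£606.42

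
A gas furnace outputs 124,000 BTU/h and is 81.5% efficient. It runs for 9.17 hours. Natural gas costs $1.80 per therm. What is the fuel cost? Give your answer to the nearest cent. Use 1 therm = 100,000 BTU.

$25.11

Heat delivered = 124,000 BTU/h × 9.17 h = 1,137,080 BTU
Gas input = 1,137,080 / 0.815 = 1,395,190 BTU
= 1,395,190 / 100,000 = 13.95 therm
Cost = 13.95 × $1.80/therm = $25.11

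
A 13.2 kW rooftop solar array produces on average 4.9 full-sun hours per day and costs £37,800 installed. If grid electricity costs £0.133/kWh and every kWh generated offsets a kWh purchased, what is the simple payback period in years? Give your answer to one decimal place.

Daily generation = 13.2 kW × 4.9 h = 64.68 kWh
Annual generation = 64.68 × 365 = 23608 kWh
Annual savings = 23608 × £0.133 = £3,139.89
Payback = £37,800 / £3,139.89 = 12 years

12.0 years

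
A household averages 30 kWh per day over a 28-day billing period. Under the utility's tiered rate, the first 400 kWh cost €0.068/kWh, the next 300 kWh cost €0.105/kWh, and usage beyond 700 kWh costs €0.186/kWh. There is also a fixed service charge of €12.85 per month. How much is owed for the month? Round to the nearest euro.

Usage = 30 kWh/day × 28 days = 840 kWh
First 400 kWh × €0.068 = €27.20
Next 300 kWh × €0.105 = €31.50
Remaining 140 kWh × €0.186 = €26.04
Energy charge = €84.74; + service €12.85 = €97.59 ≈ €98

€98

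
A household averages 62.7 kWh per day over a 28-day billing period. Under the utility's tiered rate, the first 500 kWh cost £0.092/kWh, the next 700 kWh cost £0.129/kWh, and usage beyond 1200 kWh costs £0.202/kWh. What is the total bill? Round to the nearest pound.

£249

Usage = 62.7 kWh/day × 28 days = 1755.6 kWh
First 500 kWh × £0.092 = £46.00
Next 700 kWh × £0.129 = £90.30
Remaining 555.6 kWh × £0.202 = £112.23
Total = £248.53 ≈ £249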